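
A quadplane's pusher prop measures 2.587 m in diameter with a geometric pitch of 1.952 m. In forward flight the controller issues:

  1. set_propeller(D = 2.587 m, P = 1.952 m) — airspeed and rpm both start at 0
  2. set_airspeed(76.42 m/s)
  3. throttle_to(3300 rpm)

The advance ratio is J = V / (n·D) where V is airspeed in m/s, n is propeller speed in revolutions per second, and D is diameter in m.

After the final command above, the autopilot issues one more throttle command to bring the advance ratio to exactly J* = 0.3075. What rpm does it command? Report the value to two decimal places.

rpm = 5763.90

set_propeller: D = 2.587 m, P = 1.952 m (p = P/D = 0.754542); state ← (V=0, rpm=0)
set_airspeed(76.42): V ← 76.42 m/s
throttle_to(3300): rpm ← 3300
final state: V = 76.42 m/s, rpm = 3300 → n = rpm/60 = 55.000000 rev/s
target J* = 0.3075; solve J* = V/(n·D) for n: n = V/(J*·D) = 76.42/(0.3075 × 2.587) = 96.065066 rev/s
rpm = 60·n = 5763.903948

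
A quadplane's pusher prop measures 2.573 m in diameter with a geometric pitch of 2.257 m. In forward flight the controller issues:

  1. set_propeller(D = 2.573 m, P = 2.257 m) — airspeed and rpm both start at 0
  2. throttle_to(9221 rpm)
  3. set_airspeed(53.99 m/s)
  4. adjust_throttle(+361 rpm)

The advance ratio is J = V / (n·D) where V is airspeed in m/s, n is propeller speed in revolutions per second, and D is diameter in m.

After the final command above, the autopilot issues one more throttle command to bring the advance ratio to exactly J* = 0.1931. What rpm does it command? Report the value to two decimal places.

rpm = 6519.92

set_propeller: D = 2.573 m, P = 2.257 m (p = P/D = 0.877186); state ← (V=0, rpm=0)
throttle_to(9221): rpm ← 9221
set_airspeed(53.99): V ← 53.99 m/s
adjust_throttle(+361): rpm ← 9221 +361 = 9582
final state: V = 53.99 m/s, rpm = 9582 → n = rpm/60 = 159.700000 rev/s
target J* = 0.1931; solve J* = V/(n·D) for n: n = V/(J*·D) = 53.99/(0.1931 × 2.573) = 108.665396 rev/s
rpm = 60·n = 6519.923767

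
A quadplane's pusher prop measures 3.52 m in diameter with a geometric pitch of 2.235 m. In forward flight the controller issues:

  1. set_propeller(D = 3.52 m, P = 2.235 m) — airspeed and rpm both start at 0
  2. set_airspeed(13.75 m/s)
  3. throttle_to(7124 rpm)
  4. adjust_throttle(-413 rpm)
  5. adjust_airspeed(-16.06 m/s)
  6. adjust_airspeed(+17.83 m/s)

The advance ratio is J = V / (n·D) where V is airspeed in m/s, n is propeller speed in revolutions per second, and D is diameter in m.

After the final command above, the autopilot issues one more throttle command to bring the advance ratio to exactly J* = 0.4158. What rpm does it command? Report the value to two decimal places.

set_propeller: D = 3.52 m, P = 2.235 m (p = P/D = 0.634943); state ← (V=0, rpm=0)
set_airspeed(13.75): V ← 13.75 m/s
throttle_to(7124): rpm ← 7124
adjust_throttle(-413): rpm ← 7124 -413 = 6711
adjust_airspeed(-16.06): V ← 13.75 -16.06 = -2.31 m/s
adjust_airspeed(+17.83): V ← -2.31 +17.83 = 15.52 m/s
final state: V = 15.52 m/s, rpm = 6711 → n = rpm/60 = 111.850000 rev/s
target J* = 0.4158; solve J* = V/(n·D) for n: n = V/(J*·D) = 15.52/(0.4158 × 3.52) = 10.603874 rev/s
rpm = 60·n = 636.232454

rpm = 636.23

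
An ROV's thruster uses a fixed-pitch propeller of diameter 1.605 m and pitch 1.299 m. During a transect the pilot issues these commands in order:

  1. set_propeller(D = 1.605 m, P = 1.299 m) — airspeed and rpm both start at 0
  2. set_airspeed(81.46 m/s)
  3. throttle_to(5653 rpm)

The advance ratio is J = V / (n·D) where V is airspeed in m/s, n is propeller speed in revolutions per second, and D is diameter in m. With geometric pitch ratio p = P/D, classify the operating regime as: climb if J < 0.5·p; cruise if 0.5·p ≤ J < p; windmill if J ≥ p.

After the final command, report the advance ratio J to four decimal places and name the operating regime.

J = 0.5387, regime = cruise

set_propeller: D = 1.605 m, P = 1.299 m (p = P/D = 0.809346); state ← (V=0, rpm=0)
set_airspeed(81.46): V ← 81.46 m/s
throttle_to(5653): rpm ← 5653
final state: V = 81.46 m/s, rpm = 5653 → n = rpm/60 = 94.216667 rev/s
J = V / (n·D) = 81.46 / (94.216667 × 1.605) = 0.538693
regime bands: climb J<0.4047 | cruise [0.4047, 0.8093) | windmill J≥0.8093
J = 0.5387 → cruise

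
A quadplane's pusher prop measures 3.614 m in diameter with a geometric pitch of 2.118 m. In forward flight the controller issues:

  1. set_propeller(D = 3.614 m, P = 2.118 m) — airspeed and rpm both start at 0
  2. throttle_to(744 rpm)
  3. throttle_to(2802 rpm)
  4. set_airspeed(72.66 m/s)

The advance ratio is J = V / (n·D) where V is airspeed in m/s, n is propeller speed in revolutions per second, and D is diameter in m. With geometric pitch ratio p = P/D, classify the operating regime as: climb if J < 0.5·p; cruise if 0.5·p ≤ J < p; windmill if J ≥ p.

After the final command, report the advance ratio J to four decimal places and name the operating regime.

set_propeller: D = 3.614 m, P = 2.118 m (p = P/D = 0.586054); state ← (V=0, rpm=0)
throttle_to(744): rpm ← 744
throttle_to(2802): rpm ← 2802
set_airspeed(72.66): V ← 72.66 m/s
final state: V = 72.66 m/s, rpm = 2802 → n = rpm/60 = 46.700000 rev/s
J = V / (n·D) = 72.66 / (46.700000 × 3.614) = 0.430517
regime bands: climb J<0.2930 | cruise [0.2930, 0.5861) | windmill J≥0.5861
J = 0.4305 → cruise

J = 0.4305, regime = cruise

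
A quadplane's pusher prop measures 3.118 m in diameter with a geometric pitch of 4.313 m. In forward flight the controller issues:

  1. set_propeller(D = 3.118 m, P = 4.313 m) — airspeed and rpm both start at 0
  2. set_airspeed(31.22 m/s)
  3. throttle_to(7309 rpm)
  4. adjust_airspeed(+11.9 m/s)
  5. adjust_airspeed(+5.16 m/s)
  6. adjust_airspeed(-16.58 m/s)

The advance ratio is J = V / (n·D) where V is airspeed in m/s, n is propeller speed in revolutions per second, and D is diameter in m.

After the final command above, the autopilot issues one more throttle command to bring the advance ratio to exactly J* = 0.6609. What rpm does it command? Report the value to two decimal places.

rpm = 922.99

set_propeller: D = 3.118 m, P = 4.313 m (p = P/D = 1.383258); state ← (V=0, rpm=0)
set_airspeed(31.22): V ← 31.22 m/s
throttle_to(7309): rpm ← 7309
adjust_airspeed(+11.9): V ← 31.22 +11.9 = 43.12 m/s
adjust_airspeed(+5.16): V ← 43.12 +5.16 = 48.28 m/s
adjust_airspeed(-16.58): V ← 48.28 -16.58 = 31.7 m/s
final state: V = 31.7 m/s, rpm = 7309 → n = rpm/60 = 121.816667 rev/s
target J* = 0.6609; solve J* = V/(n·D) for n: n = V/(J*·D) = 31.7/(0.6609 × 3.118) = 15.383225 rev/s
rpm = 60·n = 922.993515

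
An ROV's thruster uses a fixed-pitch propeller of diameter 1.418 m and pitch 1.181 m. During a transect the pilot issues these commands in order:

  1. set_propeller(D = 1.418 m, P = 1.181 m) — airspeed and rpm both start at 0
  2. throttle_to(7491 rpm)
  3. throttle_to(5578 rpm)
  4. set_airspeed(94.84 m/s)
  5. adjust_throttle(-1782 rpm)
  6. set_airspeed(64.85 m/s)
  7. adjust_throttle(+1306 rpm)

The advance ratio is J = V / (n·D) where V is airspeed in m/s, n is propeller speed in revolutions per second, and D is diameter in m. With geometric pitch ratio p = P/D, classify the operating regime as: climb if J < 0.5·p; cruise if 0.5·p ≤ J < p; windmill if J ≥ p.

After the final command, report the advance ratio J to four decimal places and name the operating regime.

set_propeller: D = 1.418 m, P = 1.181 m (p = P/D = 0.832863); state ← (V=0, rpm=0)
throttle_to(7491): rpm ← 7491
throttle_to(5578): rpm ← 5578
set_airspeed(94.84): V ← 94.84 m/s
adjust_throttle(-1782): rpm ← 5578 -1782 = 3796
set_airspeed(64.85): V ← 64.85 m/s
adjust_throttle(+1306): rpm ← 3796 +1306 = 5102
final state: V = 64.85 m/s, rpm = 5102 → n = rpm/60 = 85.033333 rev/s
J = V / (n·D) = 64.85 / (85.033333 × 1.418) = 0.537829
regime bands: climb J<0.4164 | cruise [0.4164, 0.8329) | windmill J≥0.8329
J = 0.5378 → cruise

J = 0.5378, regime = cruise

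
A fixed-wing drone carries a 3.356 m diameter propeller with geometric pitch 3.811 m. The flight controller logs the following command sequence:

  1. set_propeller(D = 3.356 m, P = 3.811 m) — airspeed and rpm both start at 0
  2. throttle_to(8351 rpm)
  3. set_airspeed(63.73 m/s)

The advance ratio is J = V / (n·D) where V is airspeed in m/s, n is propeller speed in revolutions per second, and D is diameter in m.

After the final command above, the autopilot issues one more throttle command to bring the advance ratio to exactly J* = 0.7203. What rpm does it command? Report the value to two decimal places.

set_propeller: D = 3.356 m, P = 3.811 m (p = P/D = 1.135578); state ← (V=0, rpm=0)
throttle_to(8351): rpm ← 8351
set_airspeed(63.73): V ← 63.73 m/s
final state: V = 63.73 m/s, rpm = 8351 → n = rpm/60 = 139.183333 rev/s
target J* = 0.7203; solve J* = V/(n·D) for n: n = V/(J*·D) = 63.73/(0.7203 × 3.356) = 26.363833 rev/s
rpm = 60·n = 1581.829978

rpm = 1581.83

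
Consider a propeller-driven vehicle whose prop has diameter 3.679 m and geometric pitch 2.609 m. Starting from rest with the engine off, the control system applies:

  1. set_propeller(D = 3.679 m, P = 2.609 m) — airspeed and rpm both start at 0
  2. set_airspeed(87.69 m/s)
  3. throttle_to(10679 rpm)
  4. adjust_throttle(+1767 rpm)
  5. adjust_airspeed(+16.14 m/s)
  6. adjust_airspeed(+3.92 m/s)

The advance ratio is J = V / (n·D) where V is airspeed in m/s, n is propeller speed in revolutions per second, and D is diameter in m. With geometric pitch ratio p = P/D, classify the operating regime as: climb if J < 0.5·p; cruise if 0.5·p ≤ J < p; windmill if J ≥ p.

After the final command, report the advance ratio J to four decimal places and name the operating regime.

set_propeller: D = 3.679 m, P = 2.609 m (p = P/D = 0.709160); state ← (V=0, rpm=0)
set_airspeed(87.69): V ← 87.69 m/s
throttle_to(10679): rpm ← 10679
adjust_throttle(+1767): rpm ← 10679 +1767 = 12446
adjust_airspeed(+16.14): V ← 87.69 +16.14 = 103.83 m/s
adjust_airspeed(+3.92): V ← 103.83 +3.92 = 107.75 m/s
final state: V = 107.75 m/s, rpm = 12446 → n = rpm/60 = 207.433333 rev/s
J = V / (n·D) = 107.75 / (207.433333 × 3.679) = 0.141192
regime bands: climb J<0.3546 | cruise [0.3546, 0.7092) | windmill J≥0.7092
J = 0.1412 → climb

J = 0.1412, regime = climb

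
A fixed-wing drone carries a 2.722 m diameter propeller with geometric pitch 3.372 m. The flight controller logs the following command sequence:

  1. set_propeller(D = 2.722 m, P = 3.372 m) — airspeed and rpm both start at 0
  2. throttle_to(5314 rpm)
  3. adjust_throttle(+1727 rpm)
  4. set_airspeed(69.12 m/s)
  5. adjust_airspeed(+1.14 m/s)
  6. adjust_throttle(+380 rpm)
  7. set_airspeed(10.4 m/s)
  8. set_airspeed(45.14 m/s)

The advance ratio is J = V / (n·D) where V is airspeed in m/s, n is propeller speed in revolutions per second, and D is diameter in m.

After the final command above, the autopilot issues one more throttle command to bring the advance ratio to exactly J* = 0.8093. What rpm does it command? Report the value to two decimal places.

rpm = 1229.46

set_propeller: D = 2.722 m, P = 3.372 m (p = P/D = 1.238795); state ← (V=0, rpm=0)
throttle_to(5314): rpm ← 5314
adjust_throttle(+1727): rpm ← 5314 +1727 = 7041
set_airspeed(69.12): V ← 69.12 m/s
adjust_airspeed(+1.14): V ← 69.12 +1.14 = 70.26 m/s
adjust_throttle(+380): rpm ← 7041 +380 = 7421
set_airspeed(10.4): V ← 10.4 m/s
set_airspeed(45.14): V ← 45.14 m/s
final state: V = 45.14 m/s, rpm = 7421 → n = rpm/60 = 123.683333 rev/s
target J* = 0.8093; solve J* = V/(n·D) for n: n = V/(J*·D) = 45.14/(0.8093 × 2.722) = 20.491035 rev/s
rpm = 60·n = 1229.462095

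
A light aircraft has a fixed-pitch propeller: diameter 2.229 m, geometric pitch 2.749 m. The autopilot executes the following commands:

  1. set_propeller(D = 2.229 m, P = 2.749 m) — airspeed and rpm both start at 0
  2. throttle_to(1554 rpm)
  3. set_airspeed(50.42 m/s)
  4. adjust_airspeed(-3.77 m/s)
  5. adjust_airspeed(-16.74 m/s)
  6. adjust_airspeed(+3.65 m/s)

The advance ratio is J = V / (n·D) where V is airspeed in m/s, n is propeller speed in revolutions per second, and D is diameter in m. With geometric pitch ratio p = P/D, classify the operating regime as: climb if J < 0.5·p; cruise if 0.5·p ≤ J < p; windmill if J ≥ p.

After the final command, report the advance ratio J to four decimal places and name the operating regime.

set_propeller: D = 2.229 m, P = 2.749 m (p = P/D = 1.233288); state ← (V=0, rpm=0)
throttle_to(1554): rpm ← 1554
set_airspeed(50.42): V ← 50.42 m/s
adjust_airspeed(-3.77): V ← 50.42 -3.77 = 46.65 m/s
adjust_airspeed(-16.74): V ← 46.65 -16.74 = 29.91 m/s
adjust_airspeed(+3.65): V ← 29.91 +3.65 = 33.56 m/s
final state: V = 33.56 m/s, rpm = 1554 → n = rpm/60 = 25.900000 rev/s
J = V / (n·D) = 33.56 / (25.900000 × 2.229) = 0.581316
regime bands: climb J<0.6166 | cruise [0.6166, 1.2333) | windmill J≥1.2333
J = 0.5813 → climb

J = 0.5813, regime = climb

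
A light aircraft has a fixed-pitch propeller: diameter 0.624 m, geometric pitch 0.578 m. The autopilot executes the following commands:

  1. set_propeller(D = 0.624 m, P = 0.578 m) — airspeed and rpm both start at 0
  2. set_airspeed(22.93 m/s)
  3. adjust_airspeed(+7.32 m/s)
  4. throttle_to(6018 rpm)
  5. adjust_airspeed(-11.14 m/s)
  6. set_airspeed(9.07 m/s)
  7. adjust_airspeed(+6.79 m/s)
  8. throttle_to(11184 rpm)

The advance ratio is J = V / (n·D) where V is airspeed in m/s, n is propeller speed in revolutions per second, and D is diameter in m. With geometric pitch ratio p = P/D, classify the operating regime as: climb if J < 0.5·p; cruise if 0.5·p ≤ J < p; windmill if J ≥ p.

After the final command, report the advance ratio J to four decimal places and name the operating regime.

J = 0.1364, regime = climb

set_propeller: D = 0.624 m, P = 0.578 m (p = P/D = 0.926282); state ← (V=0, rpm=0)
set_airspeed(22.93): V ← 22.93 m/s
adjust_airspeed(+7.32): V ← 22.93 +7.32 = 30.25 m/s
throttle_to(6018): rpm ← 6018
adjust_airspeed(-11.14): V ← 30.25 -11.14 = 19.11 m/s
set_airspeed(9.07): V ← 9.07 m/s
adjust_airspeed(+6.79): V ← 9.07 +6.79 = 15.86 m/s
throttle_to(11184): rpm ← 11184
final state: V = 15.86 m/s, rpm = 11184 → n = rpm/60 = 186.400000 rev/s
J = V / (n·D) = 15.86 / (186.400000 × 0.624) = 0.136356
regime bands: climb J<0.4631 | cruise [0.4631, 0.9263) | windmill J≥0.9263
J = 0.1364 → climb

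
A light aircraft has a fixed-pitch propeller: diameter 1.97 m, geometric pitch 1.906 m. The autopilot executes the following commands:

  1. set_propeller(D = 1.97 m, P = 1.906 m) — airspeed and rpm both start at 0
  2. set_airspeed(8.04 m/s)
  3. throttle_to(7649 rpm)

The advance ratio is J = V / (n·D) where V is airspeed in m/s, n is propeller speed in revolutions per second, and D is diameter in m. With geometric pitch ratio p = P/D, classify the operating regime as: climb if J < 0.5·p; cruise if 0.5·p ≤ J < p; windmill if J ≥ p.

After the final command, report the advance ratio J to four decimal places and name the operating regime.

J = 0.0320, regime = climb

set_propeller: D = 1.97 m, P = 1.906 m (p = P/D = 0.967513); state ← (V=0, rpm=0)
set_airspeed(8.04): V ← 8.04 m/s
throttle_to(7649): rpm ← 7649
final state: V = 8.04 m/s, rpm = 7649 → n = rpm/60 = 127.483333 rev/s
J = V / (n·D) = 8.04 / (127.483333 × 1.97) = 0.032014
regime bands: climb J<0.4838 | cruise [0.4838, 0.9675) | windmill J≥0.9675
J = 0.0320 → climb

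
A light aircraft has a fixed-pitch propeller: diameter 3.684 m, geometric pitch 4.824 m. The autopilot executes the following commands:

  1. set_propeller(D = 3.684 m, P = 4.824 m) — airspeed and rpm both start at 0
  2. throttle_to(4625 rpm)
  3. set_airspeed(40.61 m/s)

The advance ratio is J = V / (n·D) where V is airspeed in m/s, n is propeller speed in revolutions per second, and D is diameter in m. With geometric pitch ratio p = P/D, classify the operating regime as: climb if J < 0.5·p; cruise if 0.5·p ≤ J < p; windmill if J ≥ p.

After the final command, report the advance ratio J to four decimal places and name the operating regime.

set_propeller: D = 3.684 m, P = 4.824 m (p = P/D = 1.309446); state ← (V=0, rpm=0)
throttle_to(4625): rpm ← 4625
set_airspeed(40.61): V ← 40.61 m/s
final state: V = 40.61 m/s, rpm = 4625 → n = rpm/60 = 77.083333 rev/s
J = V / (n·D) = 40.61 / (77.083333 × 3.684) = 0.143006
regime bands: climb J<0.6547 | cruise [0.6547, 1.3094) | windmill J≥1.3094
J = 0.1430 → climb

J = 0.1430, regime = climb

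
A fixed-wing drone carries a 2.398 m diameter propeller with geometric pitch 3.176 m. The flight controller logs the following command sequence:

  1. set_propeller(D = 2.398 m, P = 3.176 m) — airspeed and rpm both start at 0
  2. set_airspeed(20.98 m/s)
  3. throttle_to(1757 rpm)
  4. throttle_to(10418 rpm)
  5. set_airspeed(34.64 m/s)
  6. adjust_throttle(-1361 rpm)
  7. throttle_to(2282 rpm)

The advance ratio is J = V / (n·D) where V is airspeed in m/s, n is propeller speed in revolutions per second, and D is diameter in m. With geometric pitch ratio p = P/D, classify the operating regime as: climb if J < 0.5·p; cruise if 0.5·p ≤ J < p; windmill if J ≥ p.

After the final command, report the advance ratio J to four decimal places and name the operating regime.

set_propeller: D = 2.398 m, P = 3.176 m (p = P/D = 1.324437); state ← (V=0, rpm=0)
set_airspeed(20.98): V ← 20.98 m/s
throttle_to(1757): rpm ← 1757
throttle_to(10418): rpm ← 10418
set_airspeed(34.64): V ← 34.64 m/s
adjust_throttle(-1361): rpm ← 10418 -1361 = 9057
throttle_to(2282): rpm ← 2282
final state: V = 34.64 m/s, rpm = 2282 → n = rpm/60 = 38.033333 rev/s
J = V / (n·D) = 34.64 / (38.033333 × 2.398) = 0.379808
regime bands: climb J<0.6622 | cruise [0.6622, 1.3244) | windmill J≥1.3244
J = 0.3798 → climb

J = 0.3798, regime = climb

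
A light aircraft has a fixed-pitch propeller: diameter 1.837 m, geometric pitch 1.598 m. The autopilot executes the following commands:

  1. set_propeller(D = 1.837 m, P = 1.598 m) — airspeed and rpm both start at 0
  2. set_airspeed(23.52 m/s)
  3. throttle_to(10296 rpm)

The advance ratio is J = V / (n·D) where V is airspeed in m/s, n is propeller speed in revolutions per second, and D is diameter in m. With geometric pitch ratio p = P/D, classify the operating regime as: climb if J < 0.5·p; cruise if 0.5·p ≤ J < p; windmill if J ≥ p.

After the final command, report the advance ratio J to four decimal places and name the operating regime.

set_propeller: D = 1.837 m, P = 1.598 m (p = P/D = 0.869897); state ← (V=0, rpm=0)
set_airspeed(23.52): V ← 23.52 m/s
throttle_to(10296): rpm ← 10296
final state: V = 23.52 m/s, rpm = 10296 → n = rpm/60 = 171.600000 rev/s
J = V / (n·D) = 23.52 / (171.600000 × 1.837) = 0.074612
regime bands: climb J<0.4349 | cruise [0.4349, 0.8699) | windmill J≥0.8699
J = 0.0746 → climb

J = 0.0746, regime = climb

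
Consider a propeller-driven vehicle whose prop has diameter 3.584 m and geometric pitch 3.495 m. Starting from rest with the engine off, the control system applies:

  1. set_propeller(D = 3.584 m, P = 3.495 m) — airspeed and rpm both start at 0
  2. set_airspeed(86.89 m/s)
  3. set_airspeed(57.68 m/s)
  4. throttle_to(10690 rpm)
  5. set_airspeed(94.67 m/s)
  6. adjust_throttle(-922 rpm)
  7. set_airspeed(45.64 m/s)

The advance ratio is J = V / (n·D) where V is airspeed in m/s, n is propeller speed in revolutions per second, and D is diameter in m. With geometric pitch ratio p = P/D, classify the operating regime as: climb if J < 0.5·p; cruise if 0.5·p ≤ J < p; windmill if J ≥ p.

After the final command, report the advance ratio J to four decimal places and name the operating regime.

J = 0.0782, regime = climb

set_propeller: D = 3.584 m, P = 3.495 m (p = P/D = 0.975167); state ← (V=0, rpm=0)
set_airspeed(86.89): V ← 86.89 m/s
set_airspeed(57.68): V ← 57.68 m/s
throttle_to(10690): rpm ← 10690
set_airspeed(94.67): V ← 94.67 m/s
adjust_throttle(-922): rpm ← 10690 -922 = 9768
set_airspeed(45.64): V ← 45.64 m/s
final state: V = 45.64 m/s, rpm = 9768 → n = rpm/60 = 162.800000 rev/s
J = V / (n·D) = 45.64 / (162.800000 × 3.584) = 0.078221
regime bands: climb J<0.4876 | cruise [0.4876, 0.9752) | windmill J≥0.9752
J = 0.0782 → climb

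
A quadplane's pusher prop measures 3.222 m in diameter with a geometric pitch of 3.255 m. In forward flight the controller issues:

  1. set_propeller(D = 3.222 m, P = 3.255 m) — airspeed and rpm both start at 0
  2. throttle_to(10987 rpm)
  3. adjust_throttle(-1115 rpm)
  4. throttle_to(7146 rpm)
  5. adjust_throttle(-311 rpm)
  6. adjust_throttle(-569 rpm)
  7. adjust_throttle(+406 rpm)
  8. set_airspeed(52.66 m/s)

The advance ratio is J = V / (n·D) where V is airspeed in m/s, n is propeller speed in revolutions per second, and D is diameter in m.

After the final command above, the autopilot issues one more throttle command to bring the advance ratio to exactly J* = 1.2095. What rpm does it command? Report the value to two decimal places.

set_propeller: D = 3.222 m, P = 3.255 m (p = P/D = 1.010242); state ← (V=0, rpm=0)
throttle_to(10987): rpm ← 10987
adjust_throttle(-1115): rpm ← 10987 -1115 = 9872
throttle_to(7146): rpm ← 7146
adjust_throttle(-311): rpm ← 7146 -311 = 6835
adjust_throttle(-569): rpm ← 6835 -569 = 6266
adjust_throttle(+406): rpm ← 6266 +406 = 6672
set_airspeed(52.66): V ← 52.66 m/s
final state: V = 52.66 m/s, rpm = 6672 → n = rpm/60 = 111.200000 rev/s
target J* = 1.2095; solve J* = V/(n·D) for n: n = V/(J*·D) = 52.66/(1.2095 × 3.222) = 13.512927 rev/s
rpm = 60·n = 810.775649

rpm = 810.78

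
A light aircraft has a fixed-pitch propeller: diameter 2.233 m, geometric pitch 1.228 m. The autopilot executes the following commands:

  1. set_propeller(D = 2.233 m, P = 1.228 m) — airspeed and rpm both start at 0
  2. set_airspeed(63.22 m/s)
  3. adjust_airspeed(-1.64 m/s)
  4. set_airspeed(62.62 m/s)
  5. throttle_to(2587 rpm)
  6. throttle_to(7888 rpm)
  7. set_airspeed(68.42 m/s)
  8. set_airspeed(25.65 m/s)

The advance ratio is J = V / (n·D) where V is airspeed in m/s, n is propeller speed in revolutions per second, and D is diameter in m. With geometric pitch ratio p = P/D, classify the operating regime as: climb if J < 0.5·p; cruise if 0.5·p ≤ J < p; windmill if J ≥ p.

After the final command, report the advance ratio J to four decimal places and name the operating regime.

J = 0.0874, regime = climb

set_propeller: D = 2.233 m, P = 1.228 m (p = P/D = 0.549933); state ← (V=0, rpm=0)
set_airspeed(63.22): V ← 63.22 m/s
adjust_airspeed(-1.64): V ← 63.22 -1.64 = 61.58 m/s
set_airspeed(62.62): V ← 62.62 m/s
throttle_to(2587): rpm ← 2587
throttle_to(7888): rpm ← 7888
set_airspeed(68.42): V ← 68.42 m/s
set_airspeed(25.65): V ← 25.65 m/s
final state: V = 25.65 m/s, rpm = 7888 → n = rpm/60 = 131.466667 rev/s
J = V / (n·D) = 25.65 / (131.466667 × 2.233) = 0.087374
regime bands: climb J<0.2750 | cruise [0.2750, 0.5499) | windmill J≥0.5499
J = 0.0874 → climb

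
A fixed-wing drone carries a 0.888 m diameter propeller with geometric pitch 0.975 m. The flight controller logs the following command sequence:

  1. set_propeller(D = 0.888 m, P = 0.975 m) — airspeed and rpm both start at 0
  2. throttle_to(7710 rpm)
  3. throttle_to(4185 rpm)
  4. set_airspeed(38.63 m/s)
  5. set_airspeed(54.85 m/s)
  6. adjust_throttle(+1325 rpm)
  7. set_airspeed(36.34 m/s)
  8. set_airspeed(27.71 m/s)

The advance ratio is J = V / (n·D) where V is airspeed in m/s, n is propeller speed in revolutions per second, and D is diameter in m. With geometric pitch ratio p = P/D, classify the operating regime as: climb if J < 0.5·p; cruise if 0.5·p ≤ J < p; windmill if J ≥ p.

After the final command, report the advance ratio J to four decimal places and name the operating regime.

set_propeller: D = 0.888 m, P = 0.975 m (p = P/D = 1.097973); state ← (V=0, rpm=0)
throttle_to(7710): rpm ← 7710
throttle_to(4185): rpm ← 4185
set_airspeed(38.63): V ← 38.63 m/s
set_airspeed(54.85): V ← 54.85 m/s
adjust_throttle(+1325): rpm ← 4185 +1325 = 5510
set_airspeed(36.34): V ← 36.34 m/s
set_airspeed(27.71): V ← 27.71 m/s
final state: V = 27.71 m/s, rpm = 5510 → n = rpm/60 = 91.833333 rev/s
J = V / (n·D) = 27.71 / (91.833333 × 0.888) = 0.339800
regime bands: climb J<0.5490 | cruise [0.5490, 1.0980) | windmill J≥1.0980
J = 0.3398 → climb

J = 0.3398, regime = climb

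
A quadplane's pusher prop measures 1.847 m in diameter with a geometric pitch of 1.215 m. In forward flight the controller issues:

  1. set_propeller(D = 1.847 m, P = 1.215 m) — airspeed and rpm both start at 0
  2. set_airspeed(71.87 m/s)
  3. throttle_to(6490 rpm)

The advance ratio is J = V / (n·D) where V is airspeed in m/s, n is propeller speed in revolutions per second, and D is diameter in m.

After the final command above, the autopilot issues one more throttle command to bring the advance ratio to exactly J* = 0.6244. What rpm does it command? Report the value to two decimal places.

set_propeller: D = 1.847 m, P = 1.215 m (p = P/D = 0.657823); state ← (V=0, rpm=0)
set_airspeed(71.87): V ← 71.87 m/s
throttle_to(6490): rpm ← 6490
final state: V = 71.87 m/s, rpm = 6490 → n = rpm/60 = 108.166667 rev/s
target J* = 0.6244; solve J* = V/(n·D) for n: n = V/(J*·D) = 71.87/(0.6244 × 1.847) = 62.318624 rev/s
rpm = 60·n = 3739.117436

rpm = 3739.12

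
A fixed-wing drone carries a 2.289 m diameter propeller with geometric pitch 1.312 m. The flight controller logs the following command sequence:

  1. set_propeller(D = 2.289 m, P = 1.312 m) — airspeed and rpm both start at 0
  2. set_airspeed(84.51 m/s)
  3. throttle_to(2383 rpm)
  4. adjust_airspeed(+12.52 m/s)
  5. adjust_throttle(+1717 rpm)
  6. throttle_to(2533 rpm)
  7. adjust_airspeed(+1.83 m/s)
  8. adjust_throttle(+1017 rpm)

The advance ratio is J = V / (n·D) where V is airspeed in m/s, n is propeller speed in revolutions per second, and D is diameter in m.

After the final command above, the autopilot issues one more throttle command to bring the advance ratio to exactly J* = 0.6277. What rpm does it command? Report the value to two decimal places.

rpm = 4128.33

set_propeller: D = 2.289 m, P = 1.312 m (p = P/D = 0.573176); state ← (V=0, rpm=0)
set_airspeed(84.51): V ← 84.51 m/s
throttle_to(2383): rpm ← 2383
adjust_airspeed(+12.52): V ← 84.51 +12.52 = 97.03 m/s
adjust_throttle(+1717): rpm ← 2383 +1717 = 4100
throttle_to(2533): rpm ← 2533
adjust_airspeed(+1.83): V ← 97.03 +1.83 = 98.86 m/s
adjust_throttle(+1017): rpm ← 2533 +1017 = 3550
final state: V = 98.86 m/s, rpm = 3550 → n = rpm/60 = 59.166667 rev/s
target J* = 0.6277; solve J* = V/(n·D) for n: n = V/(J*·D) = 98.86/(0.6277 × 2.289) = 68.805425 rev/s
rpm = 60·n = 4128.325529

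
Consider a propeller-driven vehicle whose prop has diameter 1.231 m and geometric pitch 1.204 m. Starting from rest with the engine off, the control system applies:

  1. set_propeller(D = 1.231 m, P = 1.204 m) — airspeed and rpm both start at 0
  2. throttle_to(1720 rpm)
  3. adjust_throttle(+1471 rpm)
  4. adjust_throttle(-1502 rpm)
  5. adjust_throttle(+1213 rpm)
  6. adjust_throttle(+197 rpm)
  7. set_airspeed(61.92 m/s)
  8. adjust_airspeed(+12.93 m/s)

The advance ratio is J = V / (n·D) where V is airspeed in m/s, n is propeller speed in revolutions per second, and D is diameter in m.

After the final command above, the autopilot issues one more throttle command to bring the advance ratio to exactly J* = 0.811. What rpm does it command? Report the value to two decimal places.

set_propeller: D = 1.231 m, P = 1.204 m (p = P/D = 0.978067); state ← (V=0, rpm=0)
throttle_to(1720): rpm ← 1720
adjust_throttle(+1471): rpm ← 1720 +1471 = 3191
adjust_throttle(-1502): rpm ← 3191 -1502 = 1689
adjust_throttle(+1213): rpm ← 1689 +1213 = 2902
adjust_throttle(+197): rpm ← 2902 +197 = 3099
set_airspeed(61.92): V ← 61.92 m/s
adjust_airspeed(+12.93): V ← 61.92 +12.93 = 74.85 m/s
final state: V = 74.85 m/s, rpm = 3099 → n = rpm/60 = 51.650000 rev/s
target J* = 0.811; solve J* = V/(n·D) for n: n = V/(J*·D) = 74.85/(0.811 × 1.231) = 74.974383 rev/s
rpm = 60·n = 4498.462950

rpm = 4498.46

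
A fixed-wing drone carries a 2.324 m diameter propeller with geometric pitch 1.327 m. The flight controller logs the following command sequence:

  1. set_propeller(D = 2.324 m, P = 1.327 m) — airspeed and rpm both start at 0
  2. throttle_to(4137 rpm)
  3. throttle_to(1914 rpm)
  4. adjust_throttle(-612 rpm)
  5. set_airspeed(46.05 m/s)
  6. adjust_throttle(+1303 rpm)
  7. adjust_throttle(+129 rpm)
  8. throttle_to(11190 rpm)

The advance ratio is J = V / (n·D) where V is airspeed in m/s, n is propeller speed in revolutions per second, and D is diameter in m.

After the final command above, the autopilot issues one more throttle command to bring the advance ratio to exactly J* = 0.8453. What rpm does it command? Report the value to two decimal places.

set_propeller: D = 2.324 m, P = 1.327 m (p = P/D = 0.570998); state ← (V=0, rpm=0)
throttle_to(4137): rpm ← 4137
throttle_to(1914): rpm ← 1914
adjust_throttle(-612): rpm ← 1914 -612 = 1302
set_airspeed(46.05): V ← 46.05 m/s
adjust_throttle(+1303): rpm ← 1302 +1303 = 2605
adjust_throttle(+129): rpm ← 2605 +129 = 2734
throttle_to(11190): rpm ← 11190
final state: V = 46.05 m/s, rpm = 11190 → n = rpm/60 = 186.500000 rev/s
target J* = 0.8453; solve J* = V/(n·D) for n: n = V/(J*·D) = 46.05/(0.8453 × 2.324) = 23.441351 rev/s
rpm = 60·n = 1406.481073

rpm = 1406.48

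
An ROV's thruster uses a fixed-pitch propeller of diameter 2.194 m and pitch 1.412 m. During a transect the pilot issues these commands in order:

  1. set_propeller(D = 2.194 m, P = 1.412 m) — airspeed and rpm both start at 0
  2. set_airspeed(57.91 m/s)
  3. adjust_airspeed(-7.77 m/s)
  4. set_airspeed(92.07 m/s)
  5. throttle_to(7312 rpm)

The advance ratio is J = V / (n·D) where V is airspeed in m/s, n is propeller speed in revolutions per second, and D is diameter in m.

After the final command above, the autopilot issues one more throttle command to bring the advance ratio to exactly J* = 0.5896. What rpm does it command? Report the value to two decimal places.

set_propeller: D = 2.194 m, P = 1.412 m (p = P/D = 0.643573); state ← (V=0, rpm=0)
set_airspeed(57.91): V ← 57.91 m/s
adjust_airspeed(-7.77): V ← 57.91 -7.77 = 50.14 m/s
set_airspeed(92.07): V ← 92.07 m/s
throttle_to(7312): rpm ← 7312
final state: V = 92.07 m/s, rpm = 7312 → n = rpm/60 = 121.866667 rev/s
target J* = 0.5896; solve J* = V/(n·D) for n: n = V/(J*·D) = 92.07/(0.5896 × 2.194) = 71.174438 rev/s
rpm = 60·n = 4270.466265

rpm = 4270.47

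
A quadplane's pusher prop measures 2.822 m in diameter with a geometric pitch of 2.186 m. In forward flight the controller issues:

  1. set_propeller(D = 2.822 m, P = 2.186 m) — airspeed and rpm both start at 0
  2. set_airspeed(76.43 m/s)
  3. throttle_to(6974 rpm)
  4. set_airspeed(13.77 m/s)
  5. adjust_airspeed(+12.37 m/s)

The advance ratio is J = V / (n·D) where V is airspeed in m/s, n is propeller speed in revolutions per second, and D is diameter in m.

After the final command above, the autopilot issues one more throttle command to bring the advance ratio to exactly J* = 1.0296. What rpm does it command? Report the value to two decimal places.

rpm = 539.80

set_propeller: D = 2.822 m, P = 2.186 m (p = P/D = 0.774628); state ← (V=0, rpm=0)
set_airspeed(76.43): V ← 76.43 m/s
throttle_to(6974): rpm ← 6974
set_airspeed(13.77): V ← 13.77 m/s
adjust_airspeed(+12.37): V ← 13.77 +12.37 = 26.14 m/s
final state: V = 26.14 m/s, rpm = 6974 → n = rpm/60 = 116.233333 rev/s
target J* = 1.0296; solve J* = V/(n·D) for n: n = V/(J*·D) = 26.14/(1.0296 × 2.822) = 8.996634 rev/s
rpm = 60·n = 539.798024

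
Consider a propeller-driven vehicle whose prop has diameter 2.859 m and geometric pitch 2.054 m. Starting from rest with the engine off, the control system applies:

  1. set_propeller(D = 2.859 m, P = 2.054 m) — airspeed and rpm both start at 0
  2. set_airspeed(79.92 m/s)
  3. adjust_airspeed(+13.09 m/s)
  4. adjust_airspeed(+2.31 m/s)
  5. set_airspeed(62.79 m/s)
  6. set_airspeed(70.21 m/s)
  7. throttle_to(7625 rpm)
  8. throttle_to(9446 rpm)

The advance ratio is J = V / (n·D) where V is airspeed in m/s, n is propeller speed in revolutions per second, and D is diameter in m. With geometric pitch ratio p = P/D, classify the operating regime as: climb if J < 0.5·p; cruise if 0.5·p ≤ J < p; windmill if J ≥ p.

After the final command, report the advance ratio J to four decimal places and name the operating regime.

set_propeller: D = 2.859 m, P = 2.054 m (p = P/D = 0.718433); state ← (V=0, rpm=0)
set_airspeed(79.92): V ← 79.92 m/s
adjust_airspeed(+13.09): V ← 79.92 +13.09 = 93.01 m/s
adjust_airspeed(+2.31): V ← 93.01 +2.31 = 95.32 m/s
set_airspeed(62.79): V ← 62.79 m/s
set_airspeed(70.21): V ← 70.21 m/s
throttle_to(7625): rpm ← 7625
throttle_to(9446): rpm ← 9446
final state: V = 70.21 m/s, rpm = 9446 → n = rpm/60 = 157.433333 rev/s
J = V / (n·D) = 70.21 / (157.433333 × 2.859) = 0.155987
regime bands: climb J<0.3592 | cruise [0.3592, 0.7184) | windmill J≥0.7184
J = 0.1560 → climb

J = 0.1560, regime = climb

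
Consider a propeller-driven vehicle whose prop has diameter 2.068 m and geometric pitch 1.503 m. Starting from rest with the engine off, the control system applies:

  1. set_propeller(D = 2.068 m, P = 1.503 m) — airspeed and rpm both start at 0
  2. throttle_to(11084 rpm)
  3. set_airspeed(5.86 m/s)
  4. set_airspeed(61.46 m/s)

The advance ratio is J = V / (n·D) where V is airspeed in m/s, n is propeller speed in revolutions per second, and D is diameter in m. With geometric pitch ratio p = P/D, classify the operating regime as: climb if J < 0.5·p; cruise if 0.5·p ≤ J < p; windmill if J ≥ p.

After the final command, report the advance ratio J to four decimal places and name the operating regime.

J = 0.1609, regime = climb

set_propeller: D = 2.068 m, P = 1.503 m (p = P/D = 0.726789); state ← (V=0, rpm=0)
throttle_to(11084): rpm ← 11084
set_airspeed(5.86): V ← 5.86 m/s
set_airspeed(61.46): V ← 61.46 m/s
final state: V = 61.46 m/s, rpm = 11084 → n = rpm/60 = 184.733333 rev/s
J = V / (n·D) = 61.46 / (184.733333 × 2.068) = 0.160878
regime bands: climb J<0.3634 | cruise [0.3634, 0.7268) | windmill J≥0.7268
J = 0.1609 → climb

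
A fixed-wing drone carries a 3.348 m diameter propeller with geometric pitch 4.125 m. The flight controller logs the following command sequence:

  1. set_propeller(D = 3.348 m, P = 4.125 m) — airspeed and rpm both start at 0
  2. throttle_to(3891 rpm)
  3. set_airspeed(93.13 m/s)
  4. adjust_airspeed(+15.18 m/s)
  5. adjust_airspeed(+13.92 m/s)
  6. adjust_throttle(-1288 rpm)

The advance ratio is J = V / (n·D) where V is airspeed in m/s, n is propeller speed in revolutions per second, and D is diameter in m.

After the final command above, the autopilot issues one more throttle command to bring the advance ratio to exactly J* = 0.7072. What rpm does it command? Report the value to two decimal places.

rpm = 3097.43

set_propeller: D = 3.348 m, P = 4.125 m (p = P/D = 1.232079); state ← (V=0, rpm=0)
throttle_to(3891): rpm ← 3891
set_airspeed(93.13): V ← 93.13 m/s
adjust_airspeed(+15.18): V ← 93.13 +15.18 = 108.31 m/s
adjust_airspeed(+13.92): V ← 108.31 +13.92 = 122.23 m/s
adjust_throttle(-1288): rpm ← 3891 -1288 = 2603
final state: V = 122.23 m/s, rpm = 2603 → n = rpm/60 = 43.383333 rev/s
target J* = 0.7072; solve J* = V/(n·D) for n: n = V/(J*·D) = 122.23/(0.7072 × 3.348) = 51.623817 rev/s
rpm = 60·n = 3097.429005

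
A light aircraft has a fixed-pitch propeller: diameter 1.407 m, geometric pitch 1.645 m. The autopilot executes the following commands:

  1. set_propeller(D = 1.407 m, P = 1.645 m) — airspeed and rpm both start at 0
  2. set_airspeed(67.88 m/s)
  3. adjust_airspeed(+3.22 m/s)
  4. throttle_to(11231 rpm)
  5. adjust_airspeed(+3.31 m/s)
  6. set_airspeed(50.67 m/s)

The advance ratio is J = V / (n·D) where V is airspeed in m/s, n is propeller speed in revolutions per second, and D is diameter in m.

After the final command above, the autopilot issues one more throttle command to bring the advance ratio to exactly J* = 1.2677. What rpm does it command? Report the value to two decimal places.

set_propeller: D = 1.407 m, P = 1.645 m (p = P/D = 1.169154); state ← (V=0, rpm=0)
set_airspeed(67.88): V ← 67.88 m/s
adjust_airspeed(+3.22): V ← 67.88 +3.22 = 71.1 m/s
throttle_to(11231): rpm ← 11231
adjust_airspeed(+3.31): V ← 71.1 +3.31 = 74.41 m/s
set_airspeed(50.67): V ← 50.67 m/s
final state: V = 50.67 m/s, rpm = 11231 → n = rpm/60 = 187.183333 rev/s
target J* = 1.2677; solve J* = V/(n·D) for n: n = V/(J*·D) = 50.67/(1.2677 × 1.407) = 28.407978 rev/s
rpm = 60·n = 1704.478655

rpm = 1704.48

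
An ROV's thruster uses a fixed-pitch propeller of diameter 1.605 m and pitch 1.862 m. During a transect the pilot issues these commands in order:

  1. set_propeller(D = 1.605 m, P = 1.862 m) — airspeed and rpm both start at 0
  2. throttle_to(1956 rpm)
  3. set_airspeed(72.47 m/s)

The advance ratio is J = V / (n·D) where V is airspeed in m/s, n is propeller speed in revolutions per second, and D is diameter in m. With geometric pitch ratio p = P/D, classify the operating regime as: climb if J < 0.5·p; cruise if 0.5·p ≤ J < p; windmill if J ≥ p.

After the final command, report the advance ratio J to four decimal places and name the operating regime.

set_propeller: D = 1.605 m, P = 1.862 m (p = P/D = 1.160125); state ← (V=0, rpm=0)
throttle_to(1956): rpm ← 1956
set_airspeed(72.47): V ← 72.47 m/s
final state: V = 72.47 m/s, rpm = 1956 → n = rpm/60 = 32.600000 rev/s
J = V / (n·D) = 72.47 / (32.600000 × 1.605) = 1.385051
regime bands: climb J<0.5801 | cruise [0.5801, 1.1601) | windmill J≥1.1601
J = 1.3851 → windmill

J = 1.3851, regime = windmill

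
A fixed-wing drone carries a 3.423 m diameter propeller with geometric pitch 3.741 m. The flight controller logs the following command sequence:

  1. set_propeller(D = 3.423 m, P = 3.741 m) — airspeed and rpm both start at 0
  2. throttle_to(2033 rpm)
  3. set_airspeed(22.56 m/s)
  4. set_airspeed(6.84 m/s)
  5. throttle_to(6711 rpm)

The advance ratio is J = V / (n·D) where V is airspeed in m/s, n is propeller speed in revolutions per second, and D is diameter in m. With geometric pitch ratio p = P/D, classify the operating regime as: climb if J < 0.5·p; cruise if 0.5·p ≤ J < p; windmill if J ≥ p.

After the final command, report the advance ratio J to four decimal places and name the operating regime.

set_propeller: D = 3.423 m, P = 3.741 m (p = P/D = 1.092901); state ← (V=0, rpm=0)
throttle_to(2033): rpm ← 2033
set_airspeed(22.56): V ← 22.56 m/s
set_airspeed(6.84): V ← 6.84 m/s
throttle_to(6711): rpm ← 6711
final state: V = 6.84 m/s, rpm = 6711 → n = rpm/60 = 111.850000 rev/s
J = V / (n·D) = 6.84 / (111.850000 × 3.423) = 0.017865
regime bands: climb J<0.5465 | cruise [0.5465, 1.0929) | windmill J≥1.0929
J = 0.0179 → climb

J = 0.0179, regime = climb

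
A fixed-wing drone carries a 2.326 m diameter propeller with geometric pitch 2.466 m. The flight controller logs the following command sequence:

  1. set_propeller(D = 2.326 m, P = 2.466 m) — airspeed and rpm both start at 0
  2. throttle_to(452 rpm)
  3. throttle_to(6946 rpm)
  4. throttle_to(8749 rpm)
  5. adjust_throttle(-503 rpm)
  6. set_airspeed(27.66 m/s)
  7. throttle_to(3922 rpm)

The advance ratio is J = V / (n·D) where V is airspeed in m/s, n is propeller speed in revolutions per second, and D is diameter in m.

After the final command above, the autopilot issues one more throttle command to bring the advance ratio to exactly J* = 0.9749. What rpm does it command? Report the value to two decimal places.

rpm = 731.87

set_propeller: D = 2.326 m, P = 2.466 m (p = P/D = 1.060189); state ← (V=0, rpm=0)
throttle_to(452): rpm ← 452
throttle_to(6946): rpm ← 6946
throttle_to(8749): rpm ← 8749
adjust_throttle(-503): rpm ← 8749 -503 = 8246
set_airspeed(27.66): V ← 27.66 m/s
throttle_to(3922): rpm ← 3922
final state: V = 27.66 m/s, rpm = 3922 → n = rpm/60 = 65.366667 rev/s
target J* = 0.9749; solve J* = V/(n·D) for n: n = V/(J*·D) = 27.66/(0.9749 × 2.326) = 12.197825 rev/s
rpm = 60·n = 731.869494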